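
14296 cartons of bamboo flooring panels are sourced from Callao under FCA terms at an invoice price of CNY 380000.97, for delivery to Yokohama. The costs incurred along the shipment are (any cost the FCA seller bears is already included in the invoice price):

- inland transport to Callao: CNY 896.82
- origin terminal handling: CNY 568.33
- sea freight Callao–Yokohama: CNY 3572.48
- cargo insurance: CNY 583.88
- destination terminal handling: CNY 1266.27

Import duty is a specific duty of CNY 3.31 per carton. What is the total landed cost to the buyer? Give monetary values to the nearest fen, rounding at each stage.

Total landed cost: CNY 433311.69

FCA: the seller delivers export-cleared goods to the carrier; the buyer bears costs from that point.
Already in the invoice (seller's account under FCA): inland to port — exclude.
CIF value = FCA price + origin terminal + freight + insurance = 380000.97 + 568.33 + 3572.48 + 583.88 = 384725.66
Import duty = 14296 × 3.31 = 47319.76
Buyer bears: origin terminal 568.33 + freight 3572.48 + insurance 583.88 + destination terminal 1266.27 + duty 47319.76 = 53310.72
Landed cost = invoice 380000.97 + 53310.72 = 433311.69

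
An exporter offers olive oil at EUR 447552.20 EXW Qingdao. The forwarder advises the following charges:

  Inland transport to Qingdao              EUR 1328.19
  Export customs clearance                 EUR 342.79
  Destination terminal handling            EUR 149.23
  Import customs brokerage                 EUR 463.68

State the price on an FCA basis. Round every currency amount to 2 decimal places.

Not relevant to the conversion: destination terminal, brokerage — on the buyer under both terms; not part of either seller's price.
From EXW to FCA, the seller additionally bears: inland to port, export clearance.
FCA price = 447552.20 + 1328.19 + 342.79 = 449223.18

FCA price: EUR 449223.18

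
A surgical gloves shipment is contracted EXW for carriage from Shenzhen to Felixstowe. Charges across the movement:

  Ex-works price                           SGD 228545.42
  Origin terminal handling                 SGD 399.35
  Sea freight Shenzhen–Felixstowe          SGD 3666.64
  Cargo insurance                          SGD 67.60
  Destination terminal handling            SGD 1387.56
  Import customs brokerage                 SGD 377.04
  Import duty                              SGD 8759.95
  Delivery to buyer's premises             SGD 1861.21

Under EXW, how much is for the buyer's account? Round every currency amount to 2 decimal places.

EXW: the seller makes goods available at their premises; the buyer bears all onward costs.
Seller's account: goods 228545.42 = 228545.42
Buyer's account: origin terminal 399.35 + freight 3666.64 + insurance 67.60 + destination terminal 1387.56 + brokerage 377.04 + duty 8759.95 + delivery 1861.21 = 16519.35

Buyer's account: SGD 16519.35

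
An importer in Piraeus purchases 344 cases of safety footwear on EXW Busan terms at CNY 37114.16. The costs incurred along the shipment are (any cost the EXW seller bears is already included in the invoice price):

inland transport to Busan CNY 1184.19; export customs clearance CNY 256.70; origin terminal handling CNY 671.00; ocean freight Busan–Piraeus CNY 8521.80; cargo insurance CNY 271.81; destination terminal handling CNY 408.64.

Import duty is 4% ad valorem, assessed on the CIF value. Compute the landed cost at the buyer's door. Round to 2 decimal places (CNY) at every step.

EXW: the seller makes goods available at their premises; the buyer bears all onward costs.
CIF value = EXW price + inland to port + export clearance + origin terminal + freight + insurance = 37114.16 + 1184.19 + 256.70 + 671.00 + 8521.80 + 271.81 = 48019.66
Import duty = 48019.66 × 4% = 1920.79
Buyer bears: inland to port 1184.19 + export clearance 256.70 + origin terminal 671.00 + freight 8521.80 + insurance 271.81 + destination terminal 408.64 + duty 1920.79 = 13234.93
Landed cost = invoice 37114.16 + 13234.93 = 50349.09

Total landed cost: CNY 50349.09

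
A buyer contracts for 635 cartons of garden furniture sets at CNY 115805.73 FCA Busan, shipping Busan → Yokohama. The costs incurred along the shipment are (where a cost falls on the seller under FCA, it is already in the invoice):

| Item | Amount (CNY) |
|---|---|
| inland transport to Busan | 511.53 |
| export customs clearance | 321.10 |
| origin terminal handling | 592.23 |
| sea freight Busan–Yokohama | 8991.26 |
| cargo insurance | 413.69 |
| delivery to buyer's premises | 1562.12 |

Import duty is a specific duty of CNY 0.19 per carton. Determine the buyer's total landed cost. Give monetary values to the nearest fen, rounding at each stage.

FCA: the seller delivers export-cleared goods to the carrier; the buyer bears costs from that point.
Already in the invoice (seller's account under FCA): inland to port, export clearance — exclude.
CIF value = FCA price + origin terminal + freight + insurance = 115805.73 + 592.23 + 8991.26 + 413.69 = 125802.91
Import duty = 635 × 0.19 = 120.65
Buyer bears: origin terminal 592.23 + freight 8991.26 + insurance 413.69 + delivery 1562.12 + duty 120.65 = 11679.95
Landed cost = invoice 115805.73 + 11679.95 = 127485.68

Total landed cost: CNY 127485.68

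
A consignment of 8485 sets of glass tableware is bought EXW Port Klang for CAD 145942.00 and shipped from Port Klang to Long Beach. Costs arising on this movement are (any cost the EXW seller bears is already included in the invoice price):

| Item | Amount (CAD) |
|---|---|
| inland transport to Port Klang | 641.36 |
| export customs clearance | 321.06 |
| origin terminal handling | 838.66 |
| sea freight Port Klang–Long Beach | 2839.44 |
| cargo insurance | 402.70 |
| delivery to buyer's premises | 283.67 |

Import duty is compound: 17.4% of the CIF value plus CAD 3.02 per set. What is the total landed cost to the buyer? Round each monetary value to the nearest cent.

Total landed cost: CAD 203165.02

EXW: the seller makes goods available at their premises; the buyer bears all onward costs.
CIF value = EXW price + inland to port + export clearance + origin terminal + freight + insurance = 145942.00 + 641.36 + 321.06 + 838.66 + 2839.44 + 402.70 = 150985.22
Ad valorem component: 150985.22 × 17.4% = 26271.43
Specific component: 8485 × 3.02 = 25624.70
Import duty = 26271.43 + 25624.70 = 51896.13
Buyer bears: inland to port 641.36 + export clearance 321.06 + origin terminal 838.66 + freight 2839.44 + insurance 402.70 + delivery 283.67 + duty 51896.13 = 57223.02
Landed cost = invoice 145942.00 + 57223.02 = 203165.02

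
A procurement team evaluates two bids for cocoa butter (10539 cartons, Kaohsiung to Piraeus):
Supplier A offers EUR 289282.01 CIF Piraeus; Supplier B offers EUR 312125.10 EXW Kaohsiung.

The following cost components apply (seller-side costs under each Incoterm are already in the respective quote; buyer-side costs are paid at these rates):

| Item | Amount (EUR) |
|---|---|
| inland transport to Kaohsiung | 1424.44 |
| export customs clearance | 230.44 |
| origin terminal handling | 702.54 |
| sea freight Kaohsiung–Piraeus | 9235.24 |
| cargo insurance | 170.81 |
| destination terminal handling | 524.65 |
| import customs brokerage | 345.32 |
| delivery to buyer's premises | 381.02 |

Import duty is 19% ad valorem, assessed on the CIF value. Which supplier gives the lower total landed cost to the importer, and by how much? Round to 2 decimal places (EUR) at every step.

Supplier A (CIF):
The CIF price already equals the CIF value: 289282.01
Import duty = 289282.01 × 19% = 54963.58
Buyer bears (A): 524.65 + 345.32 + 381.02 = 1250.99
Landed cost (A) = invoice 289282.01 + 1250.99 + duty 54963.58 = 345496.58
Supplier B (EXW):
CIF value = EXW price + inland to port + export clearance + origin terminal + freight + insurance = 312125.10 + 1424.44 + 230.44 + 702.54 + 9235.24 + 170.81 = 323888.57
Import duty = 323888.57 × 19% = 61538.83
Buyer bears (B): 1424.44 + 230.44 + 702.54 + 9235.24 + 170.81 + 524.65 + 345.32 + 381.02 = 13014.46
Landed cost (B) = invoice 312125.10 + 13014.46 + duty 61538.83 = 386678.39
Difference = |345496.58 − 386678.39| = 41181.81

Supplier A is cheaper by EUR 41181.81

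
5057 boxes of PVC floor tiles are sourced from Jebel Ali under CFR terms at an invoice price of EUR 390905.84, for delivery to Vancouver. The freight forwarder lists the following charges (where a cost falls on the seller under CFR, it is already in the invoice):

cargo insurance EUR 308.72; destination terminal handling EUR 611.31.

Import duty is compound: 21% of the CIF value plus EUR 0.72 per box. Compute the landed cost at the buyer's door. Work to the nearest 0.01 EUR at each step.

CFR: the seller pays costs through ocean freight to the destination port, but not insurance.
CIF value = CFR price + insurance = 390905.84 + 308.72 = 391214.56
Ad valorem component: 391214.56 × 21% = 82155.06
Specific component: 5057 × 0.72 = 3641.04
Import duty = 82155.06 + 3641.04 = 85796.10
Buyer bears: insurance 308.72 + destination terminal 611.31 + duty 85796.10 = 86716.13
Landed cost = invoice 390905.84 + 86716.13 = 477621.97

Total landed cost: EUR 477621.97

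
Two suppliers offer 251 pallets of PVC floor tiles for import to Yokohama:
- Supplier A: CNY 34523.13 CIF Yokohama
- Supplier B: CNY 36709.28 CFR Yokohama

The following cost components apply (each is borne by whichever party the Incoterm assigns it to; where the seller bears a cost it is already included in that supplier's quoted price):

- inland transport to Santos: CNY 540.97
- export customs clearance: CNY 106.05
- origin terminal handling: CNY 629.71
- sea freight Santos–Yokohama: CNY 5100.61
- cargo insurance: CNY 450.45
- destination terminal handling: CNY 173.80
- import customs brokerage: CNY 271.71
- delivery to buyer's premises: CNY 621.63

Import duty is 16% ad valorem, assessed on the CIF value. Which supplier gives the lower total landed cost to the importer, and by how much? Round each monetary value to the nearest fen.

Supplier A (CIF):
The CIF price already equals the CIF value: 34523.13
Import duty = 34523.13 × 16% = 5523.70
Buyer bears (A): 173.80 + 271.71 + 621.63 = 1067.14
Landed cost (A) = invoice 34523.13 + 1067.14 + duty 5523.70 = 41113.97
Supplier B (CFR):
CIF value = CFR price + insurance = 36709.28 + 450.45 = 37159.73
Import duty = 37159.73 × 16% = 5945.56
Buyer bears (B): 450.45 + 173.80 + 271.71 + 621.63 = 1517.59
Landed cost (B) = invoice 36709.28 + 1517.59 + duty 5945.56 = 44172.43
Difference = |41113.97 − 44172.43| = 3058.46

Supplier A is cheaper by CNY 3058.46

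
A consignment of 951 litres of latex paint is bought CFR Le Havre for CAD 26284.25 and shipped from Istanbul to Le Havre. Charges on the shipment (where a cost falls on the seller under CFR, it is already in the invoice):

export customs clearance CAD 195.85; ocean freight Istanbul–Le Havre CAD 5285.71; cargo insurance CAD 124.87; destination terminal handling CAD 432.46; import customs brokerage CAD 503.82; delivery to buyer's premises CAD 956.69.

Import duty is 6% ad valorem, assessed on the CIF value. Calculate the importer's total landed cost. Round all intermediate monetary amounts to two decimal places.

CFR: the seller pays costs through ocean freight to the destination port, but not insurance.
Already in the invoice (seller's account under CFR): export clearance, freight — exclude.
CIF value = CFR price + insurance = 26284.25 + 124.87 = 26409.12
Import duty = 26409.12 × 6% = 1584.55
Buyer bears: insurance 124.87 + destination terminal 432.46 + brokerage 503.82 + delivery 956.69 + duty 1584.55 = 3602.39
Landed cost = invoice 26284.25 + 3602.39 = 29886.64

Total landed cost: CAD 29886.64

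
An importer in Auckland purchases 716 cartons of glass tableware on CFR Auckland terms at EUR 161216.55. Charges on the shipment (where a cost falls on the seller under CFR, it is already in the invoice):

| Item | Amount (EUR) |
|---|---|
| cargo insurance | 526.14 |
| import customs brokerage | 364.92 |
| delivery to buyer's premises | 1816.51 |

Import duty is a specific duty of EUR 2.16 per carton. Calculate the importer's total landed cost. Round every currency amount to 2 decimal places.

Total landed cost: EUR 165470.68

CFR: the seller pays costs through ocean freight to the destination port, but not insurance.
CIF value = CFR price + insurance = 161216.55 + 526.14 = 161742.69
Import duty = 716 × 2.16 = 1546.56
Buyer bears: insurance 526.14 + brokerage 364.92 + delivery 1816.51 + duty 1546.56 = 4254.13
Landed cost = invoice 161216.55 + 4254.13 = 165470.68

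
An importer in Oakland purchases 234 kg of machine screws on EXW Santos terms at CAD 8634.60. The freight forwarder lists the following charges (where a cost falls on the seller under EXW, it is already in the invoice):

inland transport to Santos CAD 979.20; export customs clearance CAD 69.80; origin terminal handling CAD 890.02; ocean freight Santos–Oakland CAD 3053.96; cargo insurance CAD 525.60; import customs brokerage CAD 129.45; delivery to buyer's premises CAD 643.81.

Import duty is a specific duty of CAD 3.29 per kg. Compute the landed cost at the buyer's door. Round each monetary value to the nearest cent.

Total landed cost: CAD 15696.30

EXW: the seller makes goods available at their premises; the buyer bears all onward costs.
CIF value = EXW price + inland to port + export clearance + origin terminal + freight + insurance = 8634.60 + 979.20 + 69.80 + 890.02 + 3053.96 + 525.60 = 14153.18
Import duty = 234 × 3.29 = 769.86
Buyer bears: inland to port 979.20 + export clearance 69.80 + origin terminal 890.02 + freight 3053.96 + insurance 525.60 + brokerage 129.45 + delivery 643.81 + duty 769.86 = 7061.70
Landed cost = invoice 8634.60 + 7061.70 = 15696.30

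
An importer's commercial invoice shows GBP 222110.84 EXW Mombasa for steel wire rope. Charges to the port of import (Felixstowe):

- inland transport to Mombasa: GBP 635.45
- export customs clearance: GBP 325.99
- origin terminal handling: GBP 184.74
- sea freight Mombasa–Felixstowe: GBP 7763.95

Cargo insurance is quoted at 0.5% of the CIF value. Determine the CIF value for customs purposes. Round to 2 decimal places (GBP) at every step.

CIF value: GBP 232181.88

Let C be the CIF value. C = EXW price + pre-shipment costs + freight + 0.5% × C
C − 0.5% × C = 222110.84 + 635.45 + 325.99 + 184.74 + 7763.95
0.995 × C = 231020.97
C = 231020.97 / 0.995 = 232181.88
Insurance premium = 0.5% × 232181.88 = 1160.91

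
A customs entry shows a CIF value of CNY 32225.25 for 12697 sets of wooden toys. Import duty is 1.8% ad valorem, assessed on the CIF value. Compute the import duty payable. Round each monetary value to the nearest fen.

Import duty = 32225.25 × 1.8% = 580.05

Import duty: CNY 580.05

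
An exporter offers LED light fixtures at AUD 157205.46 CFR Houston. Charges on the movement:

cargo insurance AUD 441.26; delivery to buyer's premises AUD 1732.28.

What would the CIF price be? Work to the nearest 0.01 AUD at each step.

Not relevant to the conversion: delivery — on the buyer under both terms; not part of either seller's price.
From CFR to CIF, the seller additionally bears: insurance.
CIF price = 157205.46 + 441.26 = 157646.72

CIF price: AUD 157646.72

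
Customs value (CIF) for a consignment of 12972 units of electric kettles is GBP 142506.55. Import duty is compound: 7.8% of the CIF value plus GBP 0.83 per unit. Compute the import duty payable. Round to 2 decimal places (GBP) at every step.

Import duty: GBP 21882.27

Ad valorem component: 142506.55 × 7.8% = 11115.51
Specific component: 12972 × 0.83 = 10766.76
Import duty = 11115.51 + 10766.76 = 21882.27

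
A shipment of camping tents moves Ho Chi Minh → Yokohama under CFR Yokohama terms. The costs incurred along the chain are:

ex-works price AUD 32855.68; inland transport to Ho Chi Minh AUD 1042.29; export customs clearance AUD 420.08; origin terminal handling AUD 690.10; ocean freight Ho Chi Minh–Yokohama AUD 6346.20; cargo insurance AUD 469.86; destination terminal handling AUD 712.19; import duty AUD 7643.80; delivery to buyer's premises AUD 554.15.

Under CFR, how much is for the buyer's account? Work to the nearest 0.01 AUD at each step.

CFR: the seller pays costs through ocean freight to the destination port, but not insurance.
Seller's account: goods 32855.68 + inland to port 1042.29 + export clearance 420.08 + origin terminal 690.10 + freight 6346.20 = 41354.35
Buyer's account: insurance 469.86 + destination terminal 712.19 + duty 7643.80 + delivery 554.15 = 9380.00

Buyer's account: AUD 9380.00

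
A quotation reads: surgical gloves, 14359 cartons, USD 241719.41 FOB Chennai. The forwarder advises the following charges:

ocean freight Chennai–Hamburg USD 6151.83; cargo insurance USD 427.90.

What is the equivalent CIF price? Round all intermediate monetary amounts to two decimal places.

CIF price: USD 248299.14

From FOB to CIF, the seller additionally bears: freight, insurance.
CIF price = 241719.41 + 6151.83 + 427.90 = 248299.14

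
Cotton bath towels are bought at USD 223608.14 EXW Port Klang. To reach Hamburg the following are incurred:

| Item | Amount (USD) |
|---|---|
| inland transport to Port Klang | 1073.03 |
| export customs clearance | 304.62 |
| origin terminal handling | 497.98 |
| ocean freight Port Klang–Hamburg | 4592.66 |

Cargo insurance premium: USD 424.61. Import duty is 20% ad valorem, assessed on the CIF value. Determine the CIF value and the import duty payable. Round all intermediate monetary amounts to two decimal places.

CIF = EXW price + pre-shipment costs + freight + insurance
CIF = 223608.14 + 1073.03 + 304.62 + 497.98 + 4592.66 + 424.61 = 230501.04
Import duty = 230501.04 × 20% = 46100.21

CIF value: USD 230501.04; import duty: USD 46100.21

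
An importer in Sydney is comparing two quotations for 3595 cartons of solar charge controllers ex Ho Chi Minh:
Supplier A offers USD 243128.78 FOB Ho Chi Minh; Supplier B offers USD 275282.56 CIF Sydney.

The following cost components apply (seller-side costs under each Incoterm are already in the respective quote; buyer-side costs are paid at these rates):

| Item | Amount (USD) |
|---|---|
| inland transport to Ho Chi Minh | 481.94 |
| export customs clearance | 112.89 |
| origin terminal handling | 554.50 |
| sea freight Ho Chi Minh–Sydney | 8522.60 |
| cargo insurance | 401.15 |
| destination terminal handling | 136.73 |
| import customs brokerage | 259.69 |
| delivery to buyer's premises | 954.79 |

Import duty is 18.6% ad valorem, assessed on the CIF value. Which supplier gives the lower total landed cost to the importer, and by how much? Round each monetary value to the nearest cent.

Supplier A is cheaper by USD 27550.82

Supplier A (FOB):
CIF value = FOB price + freight + insurance = 243128.78 + 8522.60 + 401.15 = 252052.53
Import duty = 252052.53 × 18.6% = 46881.77
Buyer bears (A): 8522.60 + 401.15 + 136.73 + 259.69 + 954.79 = 10274.96
Landed cost (A) = invoice 243128.78 + 10274.96 + duty 46881.77 = 300285.51
Supplier B (CIF):
The CIF price already equals the CIF value: 275282.56
Import duty = 275282.56 × 18.6% = 51202.56
Buyer bears (B): 136.73 + 259.69 + 954.79 = 1351.21
Landed cost (B) = invoice 275282.56 + 1351.21 + duty 51202.56 = 327836.33
Difference = |300285.51 − 327836.33| = 27550.82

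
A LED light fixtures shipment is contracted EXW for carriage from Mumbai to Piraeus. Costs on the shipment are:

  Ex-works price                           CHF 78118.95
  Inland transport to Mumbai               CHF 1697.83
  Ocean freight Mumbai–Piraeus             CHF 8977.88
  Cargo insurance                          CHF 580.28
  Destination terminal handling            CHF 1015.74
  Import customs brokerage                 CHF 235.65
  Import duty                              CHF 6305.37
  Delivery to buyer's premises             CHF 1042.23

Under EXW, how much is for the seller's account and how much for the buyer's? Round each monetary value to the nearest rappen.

Seller: CHF 78118.95; buyer: CHF 19854.98

EXW: the seller makes goods available at their premises; the buyer bears all onward costs.
Seller's account: goods 78118.95 = 78118.95
Buyer's account: inland to port 1697.83 + freight 8977.88 + insurance 580.28 + destination terminal 1015.74 + brokerage 235.65 + duty 6305.37 + delivery 1042.23 = 19854.98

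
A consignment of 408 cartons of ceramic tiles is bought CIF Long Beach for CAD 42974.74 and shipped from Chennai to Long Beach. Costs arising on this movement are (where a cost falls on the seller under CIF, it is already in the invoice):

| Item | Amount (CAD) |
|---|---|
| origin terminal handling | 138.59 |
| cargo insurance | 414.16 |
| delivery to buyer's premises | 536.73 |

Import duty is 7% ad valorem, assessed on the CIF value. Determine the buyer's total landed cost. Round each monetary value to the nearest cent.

CIF: the seller pays costs through ocean freight and marine insurance to the destination port.
Already in the invoice (seller's account under CIF): origin terminal, insurance — exclude.
The CIF price already equals the CIF value: 42974.74
Import duty = 42974.74 × 7% = 3008.23
Buyer bears: delivery 536.73 + duty 3008.23 = 3544.96
Landed cost = invoice 42974.74 + 3544.96 = 46519.70

Total landed cost: CAD 46519.70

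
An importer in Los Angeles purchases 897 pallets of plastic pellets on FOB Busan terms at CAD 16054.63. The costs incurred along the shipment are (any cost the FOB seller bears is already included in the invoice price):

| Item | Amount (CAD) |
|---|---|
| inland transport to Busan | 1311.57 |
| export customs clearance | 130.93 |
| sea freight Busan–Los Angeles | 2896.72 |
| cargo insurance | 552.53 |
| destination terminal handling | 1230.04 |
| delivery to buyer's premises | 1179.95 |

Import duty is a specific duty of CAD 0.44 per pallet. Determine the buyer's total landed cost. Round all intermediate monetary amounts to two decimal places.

FOB: the seller bears costs until goods are on board at the origin port; the buyer bears freight, insurance and all costs thereafter.
Already in the invoice (seller's account under FOB): inland to port, export clearance — exclude.
CIF value = FOB price + freight + insurance = 16054.63 + 2896.72 + 552.53 = 19503.88
Import duty = 897 × 0.44 = 394.68
Buyer bears: freight 2896.72 + insurance 552.53 + destination terminal 1230.04 + delivery 1179.95 + duty 394.68 = 6253.92
Landed cost = invoice 16054.63 + 6253.92 = 22308.55

Total landed cost: CAD 22308.55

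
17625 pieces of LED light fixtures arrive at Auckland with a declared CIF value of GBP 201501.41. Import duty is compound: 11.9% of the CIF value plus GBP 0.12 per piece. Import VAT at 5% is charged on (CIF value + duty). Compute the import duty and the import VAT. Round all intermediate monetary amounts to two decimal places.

Import duty: GBP 26093.67; import VAT: GBP 11379.75

Ad valorem component: 201501.41 × 11.9% = 23978.67
Specific component: 17625 × 0.12 = 2115.00
Import duty = 23978.67 + 2115.00 = 26093.67
VAT base = CIF + duty = 201501.41 + 26093.67 = 227595.08
Import VAT = 227595.08 × 5% = 11379.75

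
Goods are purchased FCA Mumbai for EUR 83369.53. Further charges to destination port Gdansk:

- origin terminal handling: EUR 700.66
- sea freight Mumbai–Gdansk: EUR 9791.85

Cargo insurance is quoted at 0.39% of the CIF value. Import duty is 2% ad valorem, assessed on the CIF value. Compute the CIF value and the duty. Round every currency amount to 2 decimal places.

CIF value: EUR 94229.54; import duty: EUR 1884.59

Let C be the CIF value. C = FCA price + pre-shipment costs + freight + 0.39% × C
C − 0.39% × C = 83369.53 + 700.66 + 9791.85
0.9961 × C = 93862.04
C = 93862.04 / 0.9961 = 94229.54
Insurance premium = 0.39% × 94229.54 = 367.50
Import duty = 94229.54 × 2% = 1884.59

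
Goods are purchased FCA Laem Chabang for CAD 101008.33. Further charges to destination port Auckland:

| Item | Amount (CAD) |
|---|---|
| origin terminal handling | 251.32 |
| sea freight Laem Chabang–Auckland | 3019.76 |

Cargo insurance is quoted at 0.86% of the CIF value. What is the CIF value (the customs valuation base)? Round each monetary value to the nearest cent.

CIF value: CAD 105183.99

Let C be the CIF value. C = FCA price + pre-shipment costs + freight + 0.86% × C
C − 0.86% × C = 101008.33 + 251.32 + 3019.76
0.9914 × C = 104279.41
C = 104279.41 / 0.9914 = 105183.99
Insurance premium = 0.86% × 105183.99 = 904.58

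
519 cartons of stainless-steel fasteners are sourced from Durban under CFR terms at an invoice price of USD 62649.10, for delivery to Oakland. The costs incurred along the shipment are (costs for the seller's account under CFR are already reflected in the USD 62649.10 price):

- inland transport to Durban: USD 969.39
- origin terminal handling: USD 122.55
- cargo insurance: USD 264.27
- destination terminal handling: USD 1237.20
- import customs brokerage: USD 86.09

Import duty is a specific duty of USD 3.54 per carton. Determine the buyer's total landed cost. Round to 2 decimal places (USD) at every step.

Total landed cost: USD 66073.92

CFR: the seller pays costs through ocean freight to the destination port, but not insurance.
Already in the invoice (seller's account under CFR): inland to port, origin terminal — exclude.
CIF value = CFR price + insurance = 62649.10 + 264.27 = 62913.37
Import duty = 519 × 3.54 = 1837.26
Buyer bears: insurance 264.27 + destination terminal 1237.20 + brokerage 86.09 + duty 1837.26 = 3424.82
Landed cost = invoice 62649.10 + 3424.82 = 66073.92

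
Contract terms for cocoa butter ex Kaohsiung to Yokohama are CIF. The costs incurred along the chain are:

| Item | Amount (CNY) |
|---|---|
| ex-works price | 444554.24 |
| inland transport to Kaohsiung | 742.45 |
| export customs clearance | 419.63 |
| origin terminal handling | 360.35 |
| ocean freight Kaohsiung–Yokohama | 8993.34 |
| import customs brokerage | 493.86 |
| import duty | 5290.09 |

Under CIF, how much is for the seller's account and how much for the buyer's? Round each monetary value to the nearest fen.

Seller: CNY 455070.01; buyer: CNY 5783.95

CIF: the seller pays costs through ocean freight and marine insurance to the destination port.
Seller's account: goods 444554.24 + inland to port 742.45 + export clearance 419.63 + origin terminal 360.35 + freight 8993.34 = 455070.01
Buyer's account: brokerage 493.86 + duty 5290.09 = 5783.95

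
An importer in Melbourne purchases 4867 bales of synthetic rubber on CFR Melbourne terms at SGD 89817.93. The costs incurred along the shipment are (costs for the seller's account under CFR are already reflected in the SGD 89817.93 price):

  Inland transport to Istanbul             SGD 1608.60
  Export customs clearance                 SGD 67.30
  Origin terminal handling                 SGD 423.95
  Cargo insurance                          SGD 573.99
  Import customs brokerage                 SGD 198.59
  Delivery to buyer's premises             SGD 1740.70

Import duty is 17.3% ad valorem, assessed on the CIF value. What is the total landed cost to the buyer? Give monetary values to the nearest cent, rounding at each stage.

CFR: the seller pays costs through ocean freight to the destination port, but not insurance.
Already in the invoice (seller's account under CFR): inland to port, export clearance, origin terminal — exclude.
CIF value = CFR price + insurance = 89817.93 + 573.99 = 90391.92
Import duty = 90391.92 × 17.3% = 15637.80
Buyer bears: insurance 573.99 + brokerage 198.59 + delivery 1740.70 + duty 15637.80 = 18151.08
Landed cost = invoice 89817.93 + 18151.08 = 107969.01

Total landed cost: SGD 107969.01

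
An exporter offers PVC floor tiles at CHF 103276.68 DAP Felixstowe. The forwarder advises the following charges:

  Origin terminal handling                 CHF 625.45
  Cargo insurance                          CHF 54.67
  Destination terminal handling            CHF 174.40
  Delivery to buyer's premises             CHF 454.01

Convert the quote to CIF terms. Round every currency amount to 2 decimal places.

CIF price: CHF 102648.27

Not relevant to the conversion: insurance, origin terminal — on the seller under both DAP and CIF; already in the DAP price and stays in the CIF price.
From DAP to CIF, the seller no longer bears: destination terminal, delivery.
CIF price = 103276.68 − 174.40 − 454.01 = 102648.27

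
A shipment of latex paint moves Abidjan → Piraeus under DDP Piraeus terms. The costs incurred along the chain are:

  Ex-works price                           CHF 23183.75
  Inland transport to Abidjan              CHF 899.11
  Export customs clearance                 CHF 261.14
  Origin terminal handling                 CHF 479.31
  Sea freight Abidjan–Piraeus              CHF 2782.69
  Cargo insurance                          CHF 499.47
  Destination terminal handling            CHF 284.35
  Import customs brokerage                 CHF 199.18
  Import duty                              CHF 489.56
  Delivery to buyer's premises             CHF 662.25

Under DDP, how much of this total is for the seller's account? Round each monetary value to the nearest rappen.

DDP: the seller bears all costs including import duty.
Seller's account: goods 23183.75 + inland to port 899.11 + export clearance 261.14 + origin terminal 479.31 + freight 2782.69 + insurance 499.47 + destination terminal 284.35 + brokerage 199.18 + duty 489.56 + delivery 662.25 = 29740.81
Buyer's account: 0.00

Seller's account: CHF 29740.81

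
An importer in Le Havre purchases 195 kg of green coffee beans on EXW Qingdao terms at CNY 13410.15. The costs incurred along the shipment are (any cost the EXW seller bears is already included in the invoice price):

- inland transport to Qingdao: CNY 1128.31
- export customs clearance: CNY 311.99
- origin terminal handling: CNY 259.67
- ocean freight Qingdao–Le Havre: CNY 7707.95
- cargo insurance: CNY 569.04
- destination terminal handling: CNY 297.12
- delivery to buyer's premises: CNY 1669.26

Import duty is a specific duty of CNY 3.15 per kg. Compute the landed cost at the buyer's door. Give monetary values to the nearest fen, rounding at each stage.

Total landed cost: CNY 25967.74

EXW: the seller makes goods available at their premises; the buyer bears all onward costs.
CIF value = EXW price + inland to port + export clearance + origin terminal + freight + insurance = 13410.15 + 1128.31 + 311.99 + 259.67 + 7707.95 + 569.04 = 23387.11
Import duty = 195 × 3.15 = 614.25
Buyer bears: inland to port 1128.31 + export clearance 311.99 + origin terminal 259.67 + freight 7707.95 + insurance 569.04 + destination terminal 297.12 + delivery 1669.26 + duty 614.25 = 12557.59
Landed cost = invoice 13410.15 + 12557.59 = 25967.74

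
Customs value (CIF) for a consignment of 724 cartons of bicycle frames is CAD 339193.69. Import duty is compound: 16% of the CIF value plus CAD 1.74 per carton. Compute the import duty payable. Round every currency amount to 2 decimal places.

Ad valorem component: 339193.69 × 16% = 54270.99
Specific component: 724 × 1.74 = 1259.76
Import duty = 54270.99 + 1259.76 = 55530.75

Import duty: CAD 55530.75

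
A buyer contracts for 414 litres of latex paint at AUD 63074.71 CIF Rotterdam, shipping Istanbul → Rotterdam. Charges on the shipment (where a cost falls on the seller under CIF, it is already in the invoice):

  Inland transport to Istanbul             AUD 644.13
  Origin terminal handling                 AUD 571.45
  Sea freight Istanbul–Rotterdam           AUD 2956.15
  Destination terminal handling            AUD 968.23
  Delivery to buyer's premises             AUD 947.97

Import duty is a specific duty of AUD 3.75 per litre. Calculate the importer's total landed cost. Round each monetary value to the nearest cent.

Total landed cost: AUD 66543.41

CIF: the seller pays costs through ocean freight and marine insurance to the destination port.
Already in the invoice (seller's account under CIF): inland to port, origin terminal, freight — exclude.
The CIF price already equals the CIF value: 63074.71
Import duty = 414 × 3.75 = 1552.50
Buyer bears: destination terminal 968.23 + delivery 947.97 + duty 1552.50 = 3468.70
Landed cost = invoice 63074.71 + 3468.70 = 66543.41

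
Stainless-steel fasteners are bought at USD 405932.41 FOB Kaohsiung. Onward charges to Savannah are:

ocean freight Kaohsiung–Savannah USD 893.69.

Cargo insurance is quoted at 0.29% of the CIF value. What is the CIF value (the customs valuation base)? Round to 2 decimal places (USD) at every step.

Let C be the CIF value. C = FOB price + freight + 0.29% × C
C − 0.29% × C = 405932.41 + 893.69
0.9971 × C = 406826.10
C = 406826.10 / 0.9971 = 408009.33
Insurance premium = 0.29% × 408009.33 = 1183.23

CIF value: USD 408009.33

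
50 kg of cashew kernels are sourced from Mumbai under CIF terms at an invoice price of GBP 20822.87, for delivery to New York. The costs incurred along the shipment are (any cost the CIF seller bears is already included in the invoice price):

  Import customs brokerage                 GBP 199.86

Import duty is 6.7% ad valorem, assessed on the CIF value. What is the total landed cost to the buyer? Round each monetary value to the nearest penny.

CIF: the seller pays costs through ocean freight and marine insurance to the destination port.
The CIF price already equals the CIF value: 20822.87
Import duty = 20822.87 × 6.7% = 1395.13
Buyer bears: brokerage 199.86 + duty 1395.13 = 1594.99
Landed cost = invoice 20822.87 + 1594.99 = 22417.86

Total landed cost: GBP 22417.86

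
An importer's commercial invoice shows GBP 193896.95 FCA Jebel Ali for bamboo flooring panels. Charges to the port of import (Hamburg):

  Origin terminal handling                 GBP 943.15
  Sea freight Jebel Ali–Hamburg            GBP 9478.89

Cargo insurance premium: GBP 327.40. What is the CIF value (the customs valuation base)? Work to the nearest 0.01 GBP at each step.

CIF = FCA price + pre-shipment costs + freight + insurance
CIF = 193896.95 + 943.15 + 9478.89 + 327.40 = 204646.39

CIF value: GBP 204646.39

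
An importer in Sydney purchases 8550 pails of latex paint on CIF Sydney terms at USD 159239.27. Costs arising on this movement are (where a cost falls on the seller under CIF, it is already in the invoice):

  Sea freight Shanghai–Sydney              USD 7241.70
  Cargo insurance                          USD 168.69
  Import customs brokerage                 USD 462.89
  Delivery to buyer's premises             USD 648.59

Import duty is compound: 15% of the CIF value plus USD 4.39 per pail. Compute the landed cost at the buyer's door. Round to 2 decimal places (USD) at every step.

CIF: the seller pays costs through ocean freight and marine insurance to the destination port.
Already in the invoice (seller's account under CIF): freight, insurance — exclude.
The CIF price already equals the CIF value: 159239.27
Ad valorem component: 159239.27 × 15% = 23885.89
Specific component: 8550 × 4.39 = 37534.50
Import duty = 23885.89 + 37534.50 = 61420.39
Buyer bears: brokerage 462.89 + delivery 648.59 + duty 61420.39 = 62531.87
Landed cost = invoice 159239.27 + 62531.87 = 221771.14

Total landed cost: USD 221771.14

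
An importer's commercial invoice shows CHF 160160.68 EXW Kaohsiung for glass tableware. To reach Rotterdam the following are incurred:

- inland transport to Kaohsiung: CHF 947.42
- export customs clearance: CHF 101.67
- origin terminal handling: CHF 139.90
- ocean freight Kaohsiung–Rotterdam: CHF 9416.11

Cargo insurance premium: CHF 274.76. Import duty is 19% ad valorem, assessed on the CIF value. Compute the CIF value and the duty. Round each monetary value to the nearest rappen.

CIF = EXW price + pre-shipment costs + freight + insurance
CIF = 160160.68 + 947.42 + 101.67 + 139.90 + 9416.11 + 274.76 = 171040.54
Import duty = 171040.54 × 19% = 32497.70

CIF value: CHF 171040.54; import duty: CHF 32497.70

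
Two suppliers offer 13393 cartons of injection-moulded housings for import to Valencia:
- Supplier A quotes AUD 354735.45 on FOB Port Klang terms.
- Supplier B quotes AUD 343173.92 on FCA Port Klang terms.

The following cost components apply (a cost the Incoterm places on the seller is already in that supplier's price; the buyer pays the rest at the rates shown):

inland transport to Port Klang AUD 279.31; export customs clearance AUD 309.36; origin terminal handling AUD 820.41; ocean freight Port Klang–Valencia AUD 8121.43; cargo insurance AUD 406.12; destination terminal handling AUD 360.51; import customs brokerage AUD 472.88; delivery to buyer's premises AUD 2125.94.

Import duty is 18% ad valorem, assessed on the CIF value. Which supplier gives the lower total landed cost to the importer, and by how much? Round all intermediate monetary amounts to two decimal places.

Supplier B is cheaper by AUD 12674.52

Supplier A (FOB):
CIF value = FOB price + freight + insurance = 354735.45 + 8121.43 + 406.12 = 363263.00
Import duty = 363263.00 × 18% = 65387.34
Buyer bears (A): 8121.43 + 406.12 + 360.51 + 472.88 + 2125.94 = 11486.88
Landed cost (A) = invoice 354735.45 + 11486.88 + duty 65387.34 = 431609.67
Supplier B (FCA):
CIF value = FCA price + origin terminal + freight + insurance = 343173.92 + 820.41 + 8121.43 + 406.12 = 352521.88
Import duty = 352521.88 × 18% = 63453.94
Buyer bears (B): 820.41 + 8121.43 + 406.12 + 360.51 + 472.88 + 2125.94 = 12307.29
Landed cost (B) = invoice 343173.92 + 12307.29 + duty 63453.94 = 418935.15
Difference = |431609.67 − 418935.15| = 12674.52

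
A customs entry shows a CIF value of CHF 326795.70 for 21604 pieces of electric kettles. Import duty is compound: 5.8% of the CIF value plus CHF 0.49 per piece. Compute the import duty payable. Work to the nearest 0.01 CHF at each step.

Ad valorem component: 326795.70 × 5.8% = 18954.15
Specific component: 21604 × 0.49 = 10585.96
Import duty = 18954.15 + 10585.96 = 29540.11

Import duty: CHF 29540.11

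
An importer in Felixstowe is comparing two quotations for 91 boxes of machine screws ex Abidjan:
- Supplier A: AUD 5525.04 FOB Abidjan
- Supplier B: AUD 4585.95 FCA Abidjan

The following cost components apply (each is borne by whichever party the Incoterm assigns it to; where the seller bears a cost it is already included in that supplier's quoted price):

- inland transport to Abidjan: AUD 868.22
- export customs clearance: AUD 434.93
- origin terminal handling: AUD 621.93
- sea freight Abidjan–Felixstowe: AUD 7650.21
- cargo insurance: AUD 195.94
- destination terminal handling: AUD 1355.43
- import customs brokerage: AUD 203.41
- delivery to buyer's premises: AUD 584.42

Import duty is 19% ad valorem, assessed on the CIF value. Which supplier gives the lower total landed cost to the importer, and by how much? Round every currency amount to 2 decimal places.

Supplier B is cheaper by AUD 377.42

Supplier A (FOB):
CIF value = FOB price + freight + insurance = 5525.04 + 7650.21 + 195.94 = 13371.19
Import duty = 13371.19 × 19% = 2540.53
Buyer bears (A): 7650.21 + 195.94 + 1355.43 + 203.41 + 584.42 = 9989.41
Landed cost (A) = invoice 5525.04 + 9989.41 + duty 2540.53 = 18054.98
Supplier B (FCA):
CIF value = FCA price + origin terminal + freight + insurance = 4585.95 + 621.93 + 7650.21 + 195.94 = 13054.03
Import duty = 13054.03 × 19% = 2480.27
Buyer bears (B): 621.93 + 7650.21 + 195.94 + 1355.43 + 203.41 + 584.42 = 10611.34
Landed cost (B) = invoice 4585.95 + 10611.34 + duty 2480.27 = 17677.56
Difference = |18054.98 − 17677.56| = 377.42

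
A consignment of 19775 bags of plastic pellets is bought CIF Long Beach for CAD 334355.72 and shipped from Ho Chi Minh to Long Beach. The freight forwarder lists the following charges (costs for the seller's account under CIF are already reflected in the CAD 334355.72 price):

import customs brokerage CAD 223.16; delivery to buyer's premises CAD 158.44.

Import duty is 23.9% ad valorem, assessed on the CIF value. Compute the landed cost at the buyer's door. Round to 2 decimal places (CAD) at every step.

Total landed cost: CAD 414648.34

CIF: the seller pays costs through ocean freight and marine insurance to the destination port.
The CIF price already equals the CIF value: 334355.72
Import duty = 334355.72 × 23.9% = 79911.02
Buyer bears: brokerage 223.16 + delivery 158.44 + duty 79911.02 = 80292.62
Landed cost = invoice 334355.72 + 80292.62 = 414648.34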